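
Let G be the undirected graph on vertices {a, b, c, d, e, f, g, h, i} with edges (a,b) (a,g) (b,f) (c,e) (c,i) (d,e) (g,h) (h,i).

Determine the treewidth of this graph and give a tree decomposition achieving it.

The largest bag has 2 vertices, giving width 1; this decomposition certifies tw(G) ≤ 1. Since G has at least one edge (e.g. f–b), it is not an edgeless graph, so tw(G) ≥ 1. The upper and lower bounds meet at 1, so that is the treewidth.

Treewidth 1.
One optimal decomposition is:
Bags: B1 = {b, f}  B2 = {a, b}  B3 = {a, g}  B4 = {g, h}  B5 = {h, i}  B6 = {c, i}  B7 = {c, e}  B8 = {d, e}
Tree: B1–B2, B2–B3, B3–B4, B4–B5, B5–B6, B6–B7, B7–B8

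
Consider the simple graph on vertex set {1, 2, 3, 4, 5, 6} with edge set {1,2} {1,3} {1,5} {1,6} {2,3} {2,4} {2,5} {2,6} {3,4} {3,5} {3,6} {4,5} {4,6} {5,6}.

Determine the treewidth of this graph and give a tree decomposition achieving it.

Treewidth 4.
One such decomposition:
Bags: B1 = {2, 3, 4, 5, 6}  B2 = {1, 2, 3, 5, 6}
Tree: B1–B2

Each bag holds 5 vertices, so the decomposition has width 4, which upper-bounds the treewidth. Conversely, {1, 2, 3, 5, 6} is a clique of size 5, and the vertices of any clique must share a bag in every tree decomposition; so some bag has ≥ 5 vertices and tw(G) ≥ 4. Hence tw(G) = 4 exactly.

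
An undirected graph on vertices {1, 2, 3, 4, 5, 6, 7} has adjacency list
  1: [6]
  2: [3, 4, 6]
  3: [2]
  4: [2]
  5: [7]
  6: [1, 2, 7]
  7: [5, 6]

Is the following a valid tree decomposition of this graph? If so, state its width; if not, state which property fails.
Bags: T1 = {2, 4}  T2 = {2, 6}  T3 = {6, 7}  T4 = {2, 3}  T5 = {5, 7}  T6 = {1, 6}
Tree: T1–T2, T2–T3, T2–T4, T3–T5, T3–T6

Vertex coverage: the bags together contain {1, 2, 3, 4, 5, 6, 7}, the full vertex set. Edge coverage: each edge of G has both endpoints in at least one bag. Running intersection: for every vertex, the bags containing it form a connected subtree. All three properties hold, so this is a valid tree decomposition of width max|bag| − 1 = 1, and hence tw(G) ≤ 1.

Yes; width 1.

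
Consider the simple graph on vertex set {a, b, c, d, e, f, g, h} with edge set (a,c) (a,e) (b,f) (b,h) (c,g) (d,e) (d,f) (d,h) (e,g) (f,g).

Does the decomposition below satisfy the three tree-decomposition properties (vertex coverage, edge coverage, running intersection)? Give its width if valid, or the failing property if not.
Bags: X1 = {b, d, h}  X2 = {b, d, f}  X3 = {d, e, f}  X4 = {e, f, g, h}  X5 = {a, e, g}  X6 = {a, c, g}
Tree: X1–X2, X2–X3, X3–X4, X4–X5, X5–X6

No — bags containing vertex h are not connected in the tree.

A tree decomposition must satisfy three properties: every vertex lies in some bag; for every edge, both endpoints lie together in some bag; and for every vertex, the bags containing it form a connected subtree. Here bags containing vertex h are not connected in the tree, so the decomposition is invalid.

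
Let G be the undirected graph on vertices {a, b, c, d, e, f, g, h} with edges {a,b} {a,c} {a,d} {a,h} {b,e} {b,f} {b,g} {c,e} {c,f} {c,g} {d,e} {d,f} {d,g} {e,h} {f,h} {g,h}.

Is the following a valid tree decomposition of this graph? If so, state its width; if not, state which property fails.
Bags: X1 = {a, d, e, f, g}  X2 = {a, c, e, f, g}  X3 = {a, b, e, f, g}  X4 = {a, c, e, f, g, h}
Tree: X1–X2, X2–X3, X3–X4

A tree decomposition must satisfy three properties: every vertex lies in some bag; for every edge, both endpoints lie together in some bag; and for every vertex, the bags containing it form a connected subtree. Here bags containing vertex c are not connected in the tree, so the decomposition is invalid.

No — bags containing vertex c are not connected in the tree.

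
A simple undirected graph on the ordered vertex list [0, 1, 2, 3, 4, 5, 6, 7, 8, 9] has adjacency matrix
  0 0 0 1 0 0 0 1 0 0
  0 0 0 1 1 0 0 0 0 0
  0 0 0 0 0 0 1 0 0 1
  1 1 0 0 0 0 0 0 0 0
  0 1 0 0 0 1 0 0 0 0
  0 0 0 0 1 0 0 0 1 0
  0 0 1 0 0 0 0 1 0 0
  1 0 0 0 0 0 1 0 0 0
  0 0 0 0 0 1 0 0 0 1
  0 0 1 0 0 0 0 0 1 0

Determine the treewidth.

2

A width-2 tree decomposition is:
Bags: B1 = {0, 1, 3}  B2 = {0, 1, 4}  B3 = {0, 4, 5}  B4 = {0, 5, 8}  B5 = {0, 8, 9}  B6 = {0, 2, 9}  B7 = {0, 2, 6}  B8 = {0, 6, 7}
Tree: B1–B2, B2–B3, B3–B4, B4–B5, B5–B6, B6–B7, B7–B8
Every bag has size at most 3, so the width is 3 − 1 = 2 and tw(G) ≤ 2. Since 0–3–1–4–5–8–9–2–6–7–0 is a cycle in G, G is not acyclic. Forests are exactly the graphs of treewidth ≤ 1, so tw(G) ≥ 2. Therefore the treewidth is 2.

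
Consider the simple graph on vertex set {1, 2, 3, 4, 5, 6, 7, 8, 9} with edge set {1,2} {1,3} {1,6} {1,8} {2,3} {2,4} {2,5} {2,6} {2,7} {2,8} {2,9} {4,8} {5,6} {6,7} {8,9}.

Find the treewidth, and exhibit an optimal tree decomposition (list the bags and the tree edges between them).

Treewidth 2.
Bags: B1 = {1, 2, 8}  B2 = {2, 8, 9}  B3 = {2, 4, 8}  B4 = {1, 2, 6}  B5 = {2, 5, 6}  B6 = {1, 2, 3}  B7 = {2, 6, 7}
Tree: B1–B2, B2–B3, B1–B4, B4–B5, B1–B6, B5–B7

Each bag holds 3 vertices, so the decomposition has width 2, which upper-bounds the treewidth. On the other hand G contains the 3-clique {1, 2, 8}. A clique must lie in a single bag of any decomposition, so no decomposition can have width below 2. The upper and lower bounds meet at 2, so that is the treewidth.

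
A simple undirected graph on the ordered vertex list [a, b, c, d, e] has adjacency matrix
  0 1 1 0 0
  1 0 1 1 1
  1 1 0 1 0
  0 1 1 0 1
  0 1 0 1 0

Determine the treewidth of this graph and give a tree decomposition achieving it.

Every bag has size at most 3, so the width is 3 − 1 = 2 and tw(G) ≤ 2. Conversely, {b, d, e} is a clique of size 3, and the vertices of any clique must share a bag in every tree decomposition; so some bag has ≥ 3 vertices and tw(G) ≥ 2. Hence tw(G) = 2 exactly.

Treewidth 2.
One such decomposition:
Bags: B1 = {b, d, e}  B2 = {b, c, d}  B3 = {a, b, c}
Tree: B1–B2, B2–B3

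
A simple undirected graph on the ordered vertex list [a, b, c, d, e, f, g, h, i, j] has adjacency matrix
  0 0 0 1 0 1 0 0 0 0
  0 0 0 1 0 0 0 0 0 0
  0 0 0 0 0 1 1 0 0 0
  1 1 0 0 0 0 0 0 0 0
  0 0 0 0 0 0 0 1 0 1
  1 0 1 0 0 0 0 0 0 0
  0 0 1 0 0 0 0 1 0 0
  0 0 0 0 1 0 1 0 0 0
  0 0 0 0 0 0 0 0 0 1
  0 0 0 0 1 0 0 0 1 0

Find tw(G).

1

A width-1 tree decomposition is:
Bags: B1 = {i, j}  B2 = {e, j}  B3 = {e, h}  B4 = {g, h}  B5 = {c, g}  B6 = {c, f}  B7 = {a, f}  B8 = {a, d}  B9 = {b, d}
Tree: B1–B2, B2–B3, B3–B4, B4–B5, B5–B6, B6–B7, B7–B8, B8–B9
The largest bag has 2 vertices, giving width 1; this decomposition certifies tw(G) ≤ 1. Since G has at least one edge (e.g. i–j), it is not an edgeless graph, so tw(G) ≥ 1. Therefore the treewidth is 1.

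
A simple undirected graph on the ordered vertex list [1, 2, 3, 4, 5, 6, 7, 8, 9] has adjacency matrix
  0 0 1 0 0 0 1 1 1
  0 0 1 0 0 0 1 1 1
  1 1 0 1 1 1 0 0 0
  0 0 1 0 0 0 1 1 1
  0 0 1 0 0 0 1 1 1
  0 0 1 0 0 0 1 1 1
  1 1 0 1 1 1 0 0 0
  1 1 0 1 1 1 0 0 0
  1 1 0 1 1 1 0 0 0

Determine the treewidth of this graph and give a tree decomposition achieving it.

Treewidth 4.
One optimal decomposition is:
Bags: B1 = {1, 3, 7, 8, 9}  B2 = {2, 3, 7, 8, 9}  B3 = {3, 4, 7, 8, 9}  B4 = {3, 6, 7, 8, 9}  B5 = {3, 5, 7, 8, 9}
Tree: B1–B2, B2–B3, B3–B4, B4–B5

Each bag holds 5 vertices, so the decomposition has width 4, which upper-bounds the treewidth. For the lower bound: the 5 vertex sets {1,9}, {2,8}, {4,7}, {3}, {6} are disjoint, each induces a connected subgraph, and every pair is joined by at least one edge of G. Contracting each set to a single vertex therefore yields K_{5} as a minor, and since treewidth is minor-monotone, tw(G) ≥ tw(K_{5}) = 4. Therefore the treewidth is 4.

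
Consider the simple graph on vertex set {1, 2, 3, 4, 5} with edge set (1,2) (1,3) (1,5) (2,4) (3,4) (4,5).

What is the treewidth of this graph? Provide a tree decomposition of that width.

Treewidth 2.
One such decomposition:
Bags: B1 = {1, 4, 5}  B2 = {1, 2, 4}  B3 = {1, 3, 4}
Tree: B1–B2, B2–B3

Each bag holds 3 vertices, so the decomposition has width 2, which upper-bounds the treewidth. The edges 5–1–2–4–5 form a cycle, so G is not a tree and its treewidth is at least 2. Hence tw(G) = 2 exactly.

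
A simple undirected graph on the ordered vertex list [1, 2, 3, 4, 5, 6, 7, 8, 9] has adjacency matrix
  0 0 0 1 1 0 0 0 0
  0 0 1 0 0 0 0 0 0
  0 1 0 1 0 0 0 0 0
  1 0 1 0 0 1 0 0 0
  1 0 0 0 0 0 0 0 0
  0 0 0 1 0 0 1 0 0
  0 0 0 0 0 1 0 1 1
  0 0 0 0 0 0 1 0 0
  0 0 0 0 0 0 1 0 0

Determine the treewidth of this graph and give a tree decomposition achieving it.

The largest bag has 2 vertices, giving width 1; this decomposition certifies tw(G) ≤ 1. Any graph with an edge has treewidth ≥ 1, and G has the edge 5–1. Therefore the treewidth is 1.

Treewidth 1.
One such decomposition:
Bags: B1 = {1, 5}  B2 = {1, 4}  B3 = {3, 4}  B4 = {4, 6}  B5 = {2, 3}  B6 = {6, 7}  B7 = {7, 9}  B8 = {7, 8}
Tree: B1–B2, B2–B3, B3–B4, B3–B5, B4–B6, B6–B7, B6–B8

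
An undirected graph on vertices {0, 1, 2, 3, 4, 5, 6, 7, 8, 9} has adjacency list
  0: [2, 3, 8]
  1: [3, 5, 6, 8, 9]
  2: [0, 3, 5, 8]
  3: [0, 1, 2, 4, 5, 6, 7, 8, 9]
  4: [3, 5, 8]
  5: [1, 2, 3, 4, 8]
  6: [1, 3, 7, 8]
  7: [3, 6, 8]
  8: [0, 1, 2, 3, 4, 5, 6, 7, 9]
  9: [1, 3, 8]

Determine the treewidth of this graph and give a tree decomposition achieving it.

Every bag has size at most 4, so the width is 4 − 1 = 3 and tw(G) ≤ 3. On the other hand G contains the 4-clique {0, 2, 3, 8}. A clique must lie in a single bag of any decomposition, so no decomposition can have width below 3. Combining the bounds, tw(G) = 3.

Treewidth 3.
Bags: B1 = {1, 3, 8, 9}  B2 = {1, 3, 5, 8}  B3 = {1, 3, 6, 8}  B4 = {3, 4, 5, 8}  B5 = {2, 3, 5, 8}  B6 = {3, 6, 7, 8}  B7 = {0, 2, 3, 8}
Tree: B1–B2, B2–B3, B2–B4, B4–B5, B3–B6, B5–B7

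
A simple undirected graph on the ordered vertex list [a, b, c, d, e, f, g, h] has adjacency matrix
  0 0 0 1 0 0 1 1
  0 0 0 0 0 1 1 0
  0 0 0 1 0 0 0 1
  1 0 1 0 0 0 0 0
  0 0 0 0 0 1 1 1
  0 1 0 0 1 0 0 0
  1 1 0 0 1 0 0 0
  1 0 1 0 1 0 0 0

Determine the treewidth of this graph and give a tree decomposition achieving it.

Treewidth 2.
Bags: B1 = {c, d, h}  B2 = {a, d, h}  B3 = {a, e, h}  B4 = {a, e, g}  B5 = {e, f, g}  B6 = {b, f, g}
Tree: B1–B2, B2–B3, B3–B4, B4–B5, B5–B6

Each bag holds 3 vertices, so the decomposition has width 2, which upper-bounds the treewidth. Since c–d–a–h–c is a cycle in G, G is not acyclic. Forests are exactly the graphs of treewidth ≤ 1, so tw(G) ≥ 2. Hence tw(G) = 2 exactly.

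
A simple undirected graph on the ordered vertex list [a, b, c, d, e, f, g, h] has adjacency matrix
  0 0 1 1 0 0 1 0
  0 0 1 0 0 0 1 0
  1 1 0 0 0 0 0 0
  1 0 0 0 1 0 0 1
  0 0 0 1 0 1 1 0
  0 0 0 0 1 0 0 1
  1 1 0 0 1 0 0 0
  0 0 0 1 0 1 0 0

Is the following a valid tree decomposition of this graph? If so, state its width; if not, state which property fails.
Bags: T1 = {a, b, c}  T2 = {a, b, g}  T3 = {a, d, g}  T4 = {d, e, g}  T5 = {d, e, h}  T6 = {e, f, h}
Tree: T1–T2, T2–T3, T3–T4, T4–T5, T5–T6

Yes; width 2.

Vertex coverage: the bags together contain {a, b, c, d, e, f, g, h}, the full vertex set. Edge coverage: each edge of G has both endpoints in at least one bag. Running intersection: for every vertex, the bags containing it form a connected subtree. All three properties hold, so this is a valid tree decomposition of width max|bag| − 1 = 2, and hence tw(G) ≤ 2.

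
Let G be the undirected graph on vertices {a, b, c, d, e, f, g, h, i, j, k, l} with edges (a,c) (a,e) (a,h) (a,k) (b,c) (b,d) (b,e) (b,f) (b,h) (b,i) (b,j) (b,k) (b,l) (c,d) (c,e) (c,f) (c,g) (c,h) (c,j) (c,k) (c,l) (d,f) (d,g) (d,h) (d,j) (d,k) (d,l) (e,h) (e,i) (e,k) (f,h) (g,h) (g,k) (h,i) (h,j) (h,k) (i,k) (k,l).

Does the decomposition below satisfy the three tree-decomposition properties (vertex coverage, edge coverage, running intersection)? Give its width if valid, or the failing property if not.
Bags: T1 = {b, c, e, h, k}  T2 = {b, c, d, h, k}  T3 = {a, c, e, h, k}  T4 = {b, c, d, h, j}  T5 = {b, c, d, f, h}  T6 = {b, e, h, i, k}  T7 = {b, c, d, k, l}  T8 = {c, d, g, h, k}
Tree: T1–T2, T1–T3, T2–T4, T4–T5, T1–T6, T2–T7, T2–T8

Vertex coverage: the bags together contain {a, b, c, d, e, f, g, h, i, j, k, l}, the full vertex set. Edge coverage: each edge of G has both endpoints in at least one bag. Running intersection: for every vertex, the bags containing it form a connected subtree. All three properties hold, so this is a valid tree decomposition of width max|bag| − 1 = 4, and hence tw(G) ≤ 4.

Yes; width 4.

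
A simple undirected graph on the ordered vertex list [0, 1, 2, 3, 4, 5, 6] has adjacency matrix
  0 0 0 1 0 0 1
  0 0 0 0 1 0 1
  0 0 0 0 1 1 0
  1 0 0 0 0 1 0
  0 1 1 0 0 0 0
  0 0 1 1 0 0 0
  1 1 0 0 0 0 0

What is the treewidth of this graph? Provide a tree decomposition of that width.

Treewidth 2.
Bags: B1 = {1, 4, 6}  B2 = {0, 4, 6}  B3 = {0, 3, 4}  B4 = {3, 4, 5}  B5 = {2, 4, 5}
Tree: B1–B2, B2–B3, B3–B4, B4–B5

Each bag holds 3 vertices, so the decomposition has width 2, which upper-bounds the treewidth. For the lower bound, G contains the cycle 4–1–6–0–3–5–2–4, so G is not a forest; only forests have treewidth ≤ 1, hence tw(G) ≥ 2. Combining the bounds, tw(G) = 2.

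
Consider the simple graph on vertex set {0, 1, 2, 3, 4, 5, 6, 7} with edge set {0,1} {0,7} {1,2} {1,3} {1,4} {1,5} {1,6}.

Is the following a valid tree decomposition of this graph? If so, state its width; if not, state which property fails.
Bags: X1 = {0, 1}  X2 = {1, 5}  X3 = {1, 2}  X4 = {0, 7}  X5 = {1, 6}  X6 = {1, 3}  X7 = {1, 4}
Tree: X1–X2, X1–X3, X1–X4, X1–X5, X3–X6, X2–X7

Yes; width 1.

Every vertex of G appears in some bag (union = {0, 1, 2, 3, 4, 5, 6, 7}); every edge is covered by a bag; and for each vertex v the set of bags containing v is connected in the bag tree. The decomposition is therefore valid. The largest bag has 2 vertices, so the width is 1.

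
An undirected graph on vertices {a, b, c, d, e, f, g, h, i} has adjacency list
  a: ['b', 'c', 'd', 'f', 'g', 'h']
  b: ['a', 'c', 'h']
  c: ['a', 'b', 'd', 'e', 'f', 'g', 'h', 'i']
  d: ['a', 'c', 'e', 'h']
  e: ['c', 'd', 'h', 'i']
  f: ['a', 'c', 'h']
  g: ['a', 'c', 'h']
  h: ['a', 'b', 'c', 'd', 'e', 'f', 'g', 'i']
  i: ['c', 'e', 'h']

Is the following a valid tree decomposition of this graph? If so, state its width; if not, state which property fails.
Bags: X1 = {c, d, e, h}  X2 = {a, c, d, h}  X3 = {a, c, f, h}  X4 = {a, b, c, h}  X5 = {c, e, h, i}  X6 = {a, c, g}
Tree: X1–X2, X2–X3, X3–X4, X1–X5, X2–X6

No — edge (h,g) lies in no bag.

A tree decomposition must satisfy three properties: every vertex lies in some bag; for every edge, both endpoints lie together in some bag; and for every vertex, the bags containing it form a connected subtree. Here edge (h,g) lies in no bag, so the decomposition is invalid.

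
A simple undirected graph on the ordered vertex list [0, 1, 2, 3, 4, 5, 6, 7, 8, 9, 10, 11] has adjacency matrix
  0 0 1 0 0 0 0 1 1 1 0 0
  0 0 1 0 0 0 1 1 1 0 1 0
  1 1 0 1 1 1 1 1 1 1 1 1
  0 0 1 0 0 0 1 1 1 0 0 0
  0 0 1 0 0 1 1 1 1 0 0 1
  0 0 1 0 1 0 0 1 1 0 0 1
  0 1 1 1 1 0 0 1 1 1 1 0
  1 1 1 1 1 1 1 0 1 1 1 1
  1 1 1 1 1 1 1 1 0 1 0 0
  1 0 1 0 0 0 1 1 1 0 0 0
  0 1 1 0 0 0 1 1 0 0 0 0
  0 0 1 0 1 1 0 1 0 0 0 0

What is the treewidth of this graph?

A width-4 tree decomposition is:
Bags: B1 = {2, 4, 6, 7, 8}  B2 = {2, 4, 5, 7, 8}  B3 = {2, 3, 6, 7, 8}  B4 = {2, 6, 7, 8, 9}  B5 = {0, 2, 7, 8, 9}  B6 = {1, 2, 6, 7, 8}  B7 = {2, 4, 5, 7, 11}  B8 = {1, 2, 6, 7, 10}
Tree: B1–B2, B1–B3, B3–B4, B4–B5, B1–B6, B2–B7, B6–B8
Each bag holds 5 vertices, so the decomposition has width 4, which upper-bounds the treewidth. Conversely, {0, 2, 7, 8, 9} is a clique of size 5, and the vertices of any clique must share a bag in every tree decomposition; so some bag has ≥ 5 vertices and tw(G) ≥ 4. Hence tw(G) = 4 exactly.

4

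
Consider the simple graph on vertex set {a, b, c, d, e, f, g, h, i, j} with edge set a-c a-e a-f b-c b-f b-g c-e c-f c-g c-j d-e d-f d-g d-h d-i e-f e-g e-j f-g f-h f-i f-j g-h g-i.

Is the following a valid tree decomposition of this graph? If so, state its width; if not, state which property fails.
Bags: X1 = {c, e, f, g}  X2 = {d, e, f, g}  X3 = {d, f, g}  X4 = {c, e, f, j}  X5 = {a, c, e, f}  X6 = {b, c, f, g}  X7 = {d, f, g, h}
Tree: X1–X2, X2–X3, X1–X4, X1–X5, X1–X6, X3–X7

A tree decomposition must satisfy three properties: every vertex lies in some bag; for every edge, both endpoints lie together in some bag; and for every vertex, the bags containing it form a connected subtree. Here vertex i appears in no bag, so the decomposition is invalid.

No — vertex i appears in no bag.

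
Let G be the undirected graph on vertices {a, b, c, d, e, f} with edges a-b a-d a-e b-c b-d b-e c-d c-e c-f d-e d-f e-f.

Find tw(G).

A width-3 tree decomposition is:
Bags: B1 = {b, c, d, e}  B2 = {a, b, d, e}  B3 = {c, d, e, f}
Tree: B1–B2, B1–B3
Each bag holds 4 vertices, so the decomposition has width 3, which upper-bounds the treewidth. For the lower bound, the 4 vertices {c, d, e, f} are pairwise adjacent, and any tree decomposition puts a clique entirely inside one bag — forcing width ≥ 3. Combining the bounds, tw(G) = 3.

3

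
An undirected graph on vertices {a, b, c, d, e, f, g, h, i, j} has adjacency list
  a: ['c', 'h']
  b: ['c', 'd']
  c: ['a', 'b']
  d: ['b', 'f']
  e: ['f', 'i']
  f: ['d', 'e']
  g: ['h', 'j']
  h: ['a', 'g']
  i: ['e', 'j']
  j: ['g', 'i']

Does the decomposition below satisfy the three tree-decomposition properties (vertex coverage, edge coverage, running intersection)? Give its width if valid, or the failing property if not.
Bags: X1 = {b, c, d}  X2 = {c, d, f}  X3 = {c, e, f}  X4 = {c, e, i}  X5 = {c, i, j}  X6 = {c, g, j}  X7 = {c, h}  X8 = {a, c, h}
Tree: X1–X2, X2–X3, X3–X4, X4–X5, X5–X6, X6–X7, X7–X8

A tree decomposition must satisfy three properties: every vertex lies in some bag; for every edge, both endpoints lie together in some bag; and for every vertex, the bags containing it form a connected subtree. Here edge (g,h) lies in no bag, so the decomposition is invalid.

No — edge (g,h) lies in no bag.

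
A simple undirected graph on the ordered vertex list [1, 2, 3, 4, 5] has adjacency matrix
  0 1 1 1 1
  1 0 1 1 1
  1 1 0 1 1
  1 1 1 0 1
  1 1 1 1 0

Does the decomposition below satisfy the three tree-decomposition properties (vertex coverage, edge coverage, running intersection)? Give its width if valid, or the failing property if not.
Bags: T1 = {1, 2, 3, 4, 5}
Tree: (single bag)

Vertex coverage: the bags together contain {1, 2, 3, 4, 5}, the full vertex set. Edge coverage: each edge of G has both endpoints in at least one bag. Running intersection: for every vertex, the bags containing it form a connected subtree. All three properties hold, so this is a valid tree decomposition of width max|bag| − 1 = 4, and hence tw(G) ≤ 4.

Yes; width 4.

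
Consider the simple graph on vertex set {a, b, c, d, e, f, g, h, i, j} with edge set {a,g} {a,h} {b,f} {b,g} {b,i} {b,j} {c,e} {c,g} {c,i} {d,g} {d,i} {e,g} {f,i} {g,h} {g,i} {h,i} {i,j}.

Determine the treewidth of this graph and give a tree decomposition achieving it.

Every bag has size at most 3, so the width is 3 − 1 = 2 and tw(G) ≤ 2. Conversely, {c, e, g} is a clique of size 3, and the vertices of any clique must share a bag in every tree decomposition; so some bag has ≥ 3 vertices and tw(G) ≥ 2. Hence tw(G) = 2 exactly.

Treewidth 2.
One such decomposition:
Bags: B1 = {d, g, i}  B2 = {c, g, i}  B3 = {b, g, i}  B4 = {b, f, i}  B5 = {c, e, g}  B6 = {g, h, i}  B7 = {a, g, h}  B8 = {b, i, j}
Tree: B1–B2, B2–B3, B3–B4, B2–B5, B1–B6, B6–B7, B4–B8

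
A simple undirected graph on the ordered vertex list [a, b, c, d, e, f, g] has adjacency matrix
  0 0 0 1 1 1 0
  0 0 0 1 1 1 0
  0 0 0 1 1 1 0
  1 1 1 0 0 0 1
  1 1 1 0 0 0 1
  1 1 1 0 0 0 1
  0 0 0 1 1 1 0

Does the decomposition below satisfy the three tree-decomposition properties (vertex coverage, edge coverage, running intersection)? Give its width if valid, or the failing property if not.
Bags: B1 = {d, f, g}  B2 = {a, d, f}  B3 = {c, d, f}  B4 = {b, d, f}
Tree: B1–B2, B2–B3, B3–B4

No — vertex e appears in no bag.

A tree decomposition must satisfy three properties: every vertex lies in some bag; for every edge, both endpoints lie together in some bag; and for every vertex, the bags containing it form a connected subtree. Here vertex e appears in no bag, so the decomposition is invalid.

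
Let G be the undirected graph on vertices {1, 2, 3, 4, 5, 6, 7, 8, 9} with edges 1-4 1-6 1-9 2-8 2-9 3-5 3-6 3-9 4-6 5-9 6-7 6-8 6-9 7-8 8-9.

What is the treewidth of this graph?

2

A width-2 tree decomposition is:
Bags: B1 = {2, 8, 9}  B2 = {6, 8, 9}  B3 = {3, 6, 9}  B4 = {1, 6, 9}  B5 = {3, 5, 9}  B6 = {6, 7, 8}  B7 = {1, 4, 6}
Tree: B1–B2, B2–B3, B2–B4, B3–B5, B2–B6, B4–B7
Every bag has size at most 3, so the width is 3 − 1 = 2 and tw(G) ≤ 2. For the lower bound, the 3 vertices {2, 8, 9} are pairwise adjacent, and any tree decomposition puts a clique entirely inside one bag — forcing width ≥ 2. Combining the bounds, tw(G) = 2.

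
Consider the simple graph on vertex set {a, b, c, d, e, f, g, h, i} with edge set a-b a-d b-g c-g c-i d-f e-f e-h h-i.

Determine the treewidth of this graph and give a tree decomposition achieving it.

Treewidth 2.
One optimal decomposition is:
Bags: B1 = {d, e, f}  B2 = {d, e, h}  B3 = {d, h, i}  B4 = {c, d, i}  B5 = {c, d, g}  B6 = {b, d, g}  B7 = {a, b, d}
Tree: B1–B2, B2–B3, B3–B4, B4–B5, B5–B6, B6–B7

The largest bag has 3 vertices, giving width 2; this decomposition certifies tw(G) ≤ 2. The edges d–f–e–h–i–c–g–b–a–d form a cycle, so G is not a tree and its treewidth is at least 2. The upper and lower bounds meet at 2, so that is the treewidth.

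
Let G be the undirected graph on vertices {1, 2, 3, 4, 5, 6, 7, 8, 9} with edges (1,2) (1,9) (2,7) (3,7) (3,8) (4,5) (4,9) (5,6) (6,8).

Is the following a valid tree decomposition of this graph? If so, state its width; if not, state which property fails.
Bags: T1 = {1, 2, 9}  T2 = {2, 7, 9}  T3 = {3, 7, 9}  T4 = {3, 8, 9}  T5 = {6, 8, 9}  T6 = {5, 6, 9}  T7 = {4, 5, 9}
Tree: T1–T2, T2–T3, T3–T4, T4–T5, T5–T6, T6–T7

Yes; width 2.

Every vertex of G appears in some bag (union = {1, 2, 3, 4, 5, 6, 7, 8, 9}); every edge is covered by a bag; and for each vertex v the set of bags containing v is connected in the bag tree. The decomposition is therefore valid. The largest bag has 3 vertices, so the width is 2.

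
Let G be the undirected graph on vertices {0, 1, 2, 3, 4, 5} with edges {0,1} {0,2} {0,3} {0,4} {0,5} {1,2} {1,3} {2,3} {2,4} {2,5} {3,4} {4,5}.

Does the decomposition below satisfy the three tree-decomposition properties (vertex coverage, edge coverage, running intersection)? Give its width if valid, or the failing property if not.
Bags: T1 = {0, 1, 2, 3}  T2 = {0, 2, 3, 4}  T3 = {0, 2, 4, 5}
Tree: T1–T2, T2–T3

Yes; width 3.

Vertex coverage: the bags together contain {0, 1, 2, 3, 4, 5}, the full vertex set. Edge coverage: each edge of G has both endpoints in at least one bag. Running intersection: for every vertex, the bags containing it form a connected subtree. All three properties hold, so this is a valid tree decomposition of width max|bag| − 1 = 3, and hence tw(G) ≤ 3.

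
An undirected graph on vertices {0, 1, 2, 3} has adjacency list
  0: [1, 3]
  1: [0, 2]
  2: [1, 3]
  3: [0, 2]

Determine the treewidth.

A width-2 tree decomposition is:
Bags: B1 = {0, 1, 3}  B2 = {1, 2, 3}
Tree: B1–B2
The largest bag has 3 vertices, giving width 2; this decomposition certifies tw(G) ≤ 2. For the lower bound, G contains the cycle 1–0–3–2–1, so G is not a forest; only forests have treewidth ≤ 1, hence tw(G) ≥ 2. Combining the bounds, tw(G) = 2.

2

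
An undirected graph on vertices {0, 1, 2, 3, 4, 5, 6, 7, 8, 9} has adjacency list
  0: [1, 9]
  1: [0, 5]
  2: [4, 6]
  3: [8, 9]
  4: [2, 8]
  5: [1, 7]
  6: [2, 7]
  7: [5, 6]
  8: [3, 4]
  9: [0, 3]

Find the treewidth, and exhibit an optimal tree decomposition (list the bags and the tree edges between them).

Treewidth 2.
One such decomposition:
Bags: B1 = {2, 4, 6}  B2 = {4, 6, 7}  B3 = {4, 5, 7}  B4 = {1, 4, 5}  B5 = {0, 1, 4}  B6 = {0, 4, 9}  B7 = {3, 4, 9}  B8 = {3, 4, 8}
Tree: B1–B2, B2–B3, B3–B4, B4–B5, B5–B6, B6–B7, B7–B8

The largest bag has 3 vertices, giving width 2; this decomposition certifies tw(G) ≤ 2. For the lower bound, G contains the cycle 4–2–6–7–5–1–0–9–3–8–4, so G is not a forest; only forests have treewidth ≤ 1, hence tw(G) ≥ 2. Hence tw(G) = 2 exactly.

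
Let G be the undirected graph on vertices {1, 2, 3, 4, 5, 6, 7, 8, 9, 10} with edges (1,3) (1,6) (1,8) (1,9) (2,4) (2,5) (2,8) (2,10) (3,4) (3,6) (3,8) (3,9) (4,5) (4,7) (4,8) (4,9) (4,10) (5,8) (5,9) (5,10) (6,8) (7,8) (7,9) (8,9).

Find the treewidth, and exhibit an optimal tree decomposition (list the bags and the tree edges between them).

The largest bag has 4 vertices, giving width 3; this decomposition certifies tw(G) ≤ 3. On the other hand G contains the 4-clique {1, 3, 8, 9}. A clique must lie in a single bag of any decomposition, so no decomposition can have width below 3. Hence tw(G) = 3 exactly.

Treewidth 3.
One such decomposition:
Bags: B1 = {2, 4, 5, 8}  B2 = {4, 5, 8, 9}  B3 = {3, 4, 8, 9}  B4 = {1, 3, 8, 9}  B5 = {1, 3, 6, 8}  B6 = {4, 7, 8, 9}  B7 = {2, 4, 5, 10}
Tree: B1–B2, B2–B3, B3–B4, B4–B5, B3–B6, B1–B7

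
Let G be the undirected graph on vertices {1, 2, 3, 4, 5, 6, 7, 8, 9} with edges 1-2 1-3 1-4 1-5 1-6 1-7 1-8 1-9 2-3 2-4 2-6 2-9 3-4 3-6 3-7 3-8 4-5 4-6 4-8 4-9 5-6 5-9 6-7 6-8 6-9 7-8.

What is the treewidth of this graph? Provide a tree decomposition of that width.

Treewidth 4.
Bags: B1 = {1, 2, 3, 4, 6}  B2 = {1, 3, 4, 6, 8}  B3 = {1, 2, 4, 6, 9}  B4 = {1, 3, 6, 7, 8}  B5 = {1, 4, 5, 6, 9}
Tree: B1–B2, B1–B3, B2–B4, B3–B5

The largest bag has 5 vertices, giving width 4; this decomposition certifies tw(G) ≤ 4. On the other hand G contains the 5-clique {1, 3, 4, 6, 8}. A clique must lie in a single bag of any decomposition, so no decomposition can have width below 4. The upper and lower bounds meet at 4, so that is the treewidth.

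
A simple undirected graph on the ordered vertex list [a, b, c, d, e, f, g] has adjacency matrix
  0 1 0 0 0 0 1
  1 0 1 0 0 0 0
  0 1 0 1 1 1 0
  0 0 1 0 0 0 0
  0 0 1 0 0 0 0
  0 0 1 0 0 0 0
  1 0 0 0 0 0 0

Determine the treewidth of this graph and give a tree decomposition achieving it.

Every bag has size at most 2, so the width is 2 − 1 = 1 and tw(G) ≤ 1. Since G has at least one edge (e.g. c–b), it is not an edgeless graph, so tw(G) ≥ 1. The upper and lower bounds meet at 1, so that is the treewidth.

Treewidth 1.
Bags: B1 = {b, c}  B2 = {c, f}  B3 = {a, b}  B4 = {c, e}  B5 = {c, d}  B6 = {a, g}
Tree: B1–B2, B1–B3, B2–B4, B2–B5, B3–B6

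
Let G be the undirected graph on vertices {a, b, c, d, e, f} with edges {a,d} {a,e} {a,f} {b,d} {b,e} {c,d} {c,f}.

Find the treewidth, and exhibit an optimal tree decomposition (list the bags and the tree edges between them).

Treewidth 2.
One optimal decomposition is:
Bags: B1 = {a, b, e}  B2 = {a, b, d}  B3 = {a, d, f}  B4 = {c, d, f}
Tree: B1–B2, B2–B3, B3–B4

Every bag has size at most 3, so the width is 3 − 1 = 2 and tw(G) ≤ 2. The edges e–b–d–a–e form a cycle, so G is not a tree and its treewidth is at least 2. Hence tw(G) = 2 exactly.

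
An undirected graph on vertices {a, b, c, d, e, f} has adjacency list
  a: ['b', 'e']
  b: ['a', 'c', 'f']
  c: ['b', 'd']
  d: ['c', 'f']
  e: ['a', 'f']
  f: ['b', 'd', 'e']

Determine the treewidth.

A width-2 tree decomposition is:
Bags: B1 = {a, b, e}  B2 = {b, e, f}  B3 = {b, c, f}  B4 = {c, d, f}
Tree: B1–B2, B2–B3, B3–B4
Every bag has size at most 3, so the width is 3 − 1 = 2 and tw(G) ≤ 2. For the lower bound, G contains the cycle a–e–f–b–a, so G is not a forest; only forests have treewidth ≤ 1, hence tw(G) ≥ 2. The upper and lower bounds meet at 2, so that is the treewidth.

2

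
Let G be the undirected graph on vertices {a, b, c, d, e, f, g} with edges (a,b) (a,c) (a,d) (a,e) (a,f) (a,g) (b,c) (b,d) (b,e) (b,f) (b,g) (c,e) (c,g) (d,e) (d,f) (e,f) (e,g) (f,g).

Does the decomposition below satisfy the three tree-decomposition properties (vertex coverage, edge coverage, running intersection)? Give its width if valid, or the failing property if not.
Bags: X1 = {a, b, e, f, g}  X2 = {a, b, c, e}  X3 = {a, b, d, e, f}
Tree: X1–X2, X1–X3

A tree decomposition must satisfy three properties: every vertex lies in some bag; for every edge, both endpoints lie together in some bag; and for every vertex, the bags containing it form a connected subtree. Here edge (g,c) lies in no bag, so the decomposition is invalid.

No — edge (g,c) lies in no bag.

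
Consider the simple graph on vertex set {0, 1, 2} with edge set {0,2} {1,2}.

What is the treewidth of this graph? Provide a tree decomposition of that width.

The largest bag has 2 vertices, giving width 1; this decomposition certifies tw(G) ≤ 1. Since G has at least one edge (e.g. 2–1), it is not an edgeless graph, so tw(G) ≥ 1. The upper and lower bounds meet at 1, so that is the treewidth.

Treewidth 1.
One optimal decomposition is:
Bags: B1 = {1, 2}  B2 = {0, 2}
Tree: B1–B2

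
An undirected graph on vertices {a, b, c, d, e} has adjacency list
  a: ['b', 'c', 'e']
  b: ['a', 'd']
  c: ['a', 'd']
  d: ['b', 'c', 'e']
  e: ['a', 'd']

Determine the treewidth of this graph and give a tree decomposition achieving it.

The largest bag has 3 vertices, giving width 2; this decomposition certifies tw(G) ≤ 2. The edges d–b–a–c–d form a cycle, so G is not a tree and its treewidth is at least 2. Hence tw(G) = 2 exactly.

Treewidth 2.
One optimal decomposition is:
Bags: B1 = {a, b, d}  B2 = {a, c, d}  B3 = {a, d, e}
Tree: B1–B2, B2–B3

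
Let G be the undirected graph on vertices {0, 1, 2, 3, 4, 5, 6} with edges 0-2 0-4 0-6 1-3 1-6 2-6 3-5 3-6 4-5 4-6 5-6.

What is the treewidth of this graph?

A width-2 tree decomposition is:
Bags: B1 = {4, 5, 6}  B2 = {3, 5, 6}  B3 = {0, 4, 6}  B4 = {1, 3, 6}  B5 = {0, 2, 6}
Tree: B1–B2, B1–B3, B2–B4, B3–B5
The largest bag has 3 vertices, giving width 2; this decomposition certifies tw(G) ≤ 2. Conversely, {0, 2, 6} is a clique of size 3, and the vertices of any clique must share a bag in every tree decomposition; so some bag has ≥ 3 vertices and tw(G) ≥ 2. The upper and lower bounds meet at 2, so that is the treewidth.

2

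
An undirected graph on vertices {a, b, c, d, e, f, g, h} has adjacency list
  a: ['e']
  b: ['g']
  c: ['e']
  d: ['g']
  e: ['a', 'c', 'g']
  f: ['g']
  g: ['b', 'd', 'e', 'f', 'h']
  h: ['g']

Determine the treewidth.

A width-1 tree decomposition is:
Bags: B1 = {a, e}  B2 = {e, g}  B3 = {d, g}  B4 = {b, g}  B5 = {g, h}  B6 = {c, e}  B7 = {f, g}
Tree: B1–B2, B2–B3, B2–B4, B2–B5, B2–B6, B2–B7
Every bag has size at most 2, so the width is 2 − 1 = 1 and tw(G) ≤ 1. Any graph with an edge has treewidth ≥ 1, and G has the edge a–e. Hence tw(G) = 1 exactly.

1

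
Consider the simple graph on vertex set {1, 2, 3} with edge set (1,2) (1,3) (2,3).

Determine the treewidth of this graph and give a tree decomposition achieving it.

Treewidth 2.
Bags: B1 = {1, 2, 3}
Tree: (single bag)

With just one bag of size 3, the width is 3 − 1 = 2, so tw(G) ≤ 2. On the other hand G contains the 3-clique {1, 2, 3}. A clique must lie in a single bag of any decomposition, so no decomposition can have width below 2. Therefore the treewidth is 2.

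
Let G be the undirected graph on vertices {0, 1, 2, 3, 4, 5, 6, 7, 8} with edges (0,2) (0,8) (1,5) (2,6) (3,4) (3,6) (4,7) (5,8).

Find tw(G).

A width-1 tree decomposition is:
Bags: B1 = {1, 5}  B2 = {5, 8}  B3 = {0, 8}  B4 = {0, 2}  B5 = {2, 6}  B6 = {3, 6}  B7 = {3, 4}  B8 = {4, 7}
Tree: B1–B2, B2–B3, B3–B4, B4–B5, B5–B6, B6–B7, B7–B8
Each bag holds 2 vertices, so the decomposition has width 1, which upper-bounds the treewidth. G has an edge, so its treewidth is at least 1. Hence tw(G) = 1 exactly.

1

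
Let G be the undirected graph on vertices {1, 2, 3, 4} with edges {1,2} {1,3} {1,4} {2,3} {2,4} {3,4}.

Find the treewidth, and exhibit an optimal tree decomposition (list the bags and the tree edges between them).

With just one bag of size 4, the width is 4 − 1 = 3, so tw(G) ≤ 3. On the other hand G contains the 4-clique {1, 2, 3, 4}. A clique must lie in a single bag of any decomposition, so no decomposition can have width below 3. Hence tw(G) = 3 exactly.

Treewidth 3.
One optimal decomposition is:
Bags: B1 = {1, 2, 3, 4}
Tree: (single bag)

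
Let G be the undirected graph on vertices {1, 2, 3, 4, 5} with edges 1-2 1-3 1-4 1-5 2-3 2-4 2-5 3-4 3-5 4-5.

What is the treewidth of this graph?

4

A width-4 tree decomposition is:
Bags: B1 = {1, 2, 3, 4, 5}
Tree: (single bag)
With just one bag of size 5, the width is 5 − 1 = 4, so tw(G) ≤ 4. On the other hand G contains the 5-clique {1, 2, 3, 4, 5}. A clique must lie in a single bag of any decomposition, so no decomposition can have width below 4. The upper and lower bounds meet at 4, so that is the treewidth.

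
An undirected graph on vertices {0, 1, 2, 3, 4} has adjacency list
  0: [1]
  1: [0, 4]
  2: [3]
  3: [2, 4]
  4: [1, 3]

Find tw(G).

1

A width-1 tree decomposition is:
Bags: B1 = {2, 3}  B2 = {3, 4}  B3 = {1, 4}  B4 = {0, 1}
Tree: B1–B2, B2–B3, B3–B4
Every bag has size at most 2, so the width is 2 − 1 = 1 and tw(G) ≤ 1. Since G has at least one edge (e.g. 2–3), it is not an edgeless graph, so tw(G) ≥ 1. The upper and lower bounds meet at 1, so that is the treewidth.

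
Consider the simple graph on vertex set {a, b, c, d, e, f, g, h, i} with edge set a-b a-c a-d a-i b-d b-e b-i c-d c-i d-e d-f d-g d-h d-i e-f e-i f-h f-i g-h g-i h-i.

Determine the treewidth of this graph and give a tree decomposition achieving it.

Each bag holds 4 vertices, so the decomposition has width 3, which upper-bounds the treewidth. On the other hand G contains the 4-clique {d, e, f, i}. A clique must lie in a single bag of any decomposition, so no decomposition can have width below 3. Combining the bounds, tw(G) = 3.

Treewidth 3.
One such decomposition:
Bags: B1 = {b, d, e, i}  B2 = {d, e, f, i}  B3 = {a, b, d, i}  B4 = {d, f, h, i}  B5 = {a, c, d, i}  B6 = {d, g, h, i}
Tree: B1–B2, B1–B3, B2–B4, B3–B5, B4–B6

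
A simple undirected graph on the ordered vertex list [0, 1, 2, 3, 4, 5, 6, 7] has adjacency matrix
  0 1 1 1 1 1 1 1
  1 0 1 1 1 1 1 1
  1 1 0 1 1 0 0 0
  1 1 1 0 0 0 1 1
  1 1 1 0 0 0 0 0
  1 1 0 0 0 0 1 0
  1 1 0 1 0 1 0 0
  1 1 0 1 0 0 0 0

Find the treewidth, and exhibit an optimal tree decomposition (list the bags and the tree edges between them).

Treewidth 3.
Bags: B1 = {0, 1, 3, 7}  B2 = {0, 1, 2, 3}  B3 = {0, 1, 3, 6}  B4 = {0, 1, 5, 6}  B5 = {0, 1, 2, 4}
Tree: B1–B2, B2–B3, B3–B4, B2–B5

The largest bag has 4 vertices, giving width 3; this decomposition certifies tw(G) ≤ 3. On the other hand G contains the 4-clique {0, 1, 2, 3}. A clique must lie in a single bag of any decomposition, so no decomposition can have width below 3. Therefore the treewidth is 3.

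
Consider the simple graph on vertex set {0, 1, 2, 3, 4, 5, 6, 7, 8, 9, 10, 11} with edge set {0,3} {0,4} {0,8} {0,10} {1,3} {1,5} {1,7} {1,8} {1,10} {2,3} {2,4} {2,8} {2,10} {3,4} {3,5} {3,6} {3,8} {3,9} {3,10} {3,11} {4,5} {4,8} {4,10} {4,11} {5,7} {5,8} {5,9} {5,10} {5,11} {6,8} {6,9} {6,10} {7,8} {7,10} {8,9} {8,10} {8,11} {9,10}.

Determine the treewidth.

A width-4 tree decomposition is:
Bags: B1 = {0, 3, 4, 8, 10}  B2 = {3, 4, 5, 8, 10}  B3 = {3, 5, 8, 9, 10}  B4 = {3, 4, 5, 8, 11}  B5 = {3, 6, 8, 9, 10}  B6 = {1, 3, 5, 8, 10}  B7 = {2, 3, 4, 8, 10}  B8 = {1, 5, 7, 8, 10}
Tree: B1–B2, B2–B3, B2–B4, B3–B5, B3–B6, B1–B7, B6–B8
Each bag holds 5 vertices, so the decomposition has width 4, which upper-bounds the treewidth. Conversely, {1, 3, 5, 8, 10} is a clique of size 5, and the vertices of any clique must share a bag in every tree decomposition; so some bag has ≥ 5 vertices and tw(G) ≥ 4. Therefore the treewidth is 4.

4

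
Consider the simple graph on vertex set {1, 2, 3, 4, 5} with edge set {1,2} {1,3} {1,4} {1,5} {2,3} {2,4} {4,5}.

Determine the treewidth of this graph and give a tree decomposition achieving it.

Every bag has size at most 3, so the width is 3 − 1 = 2 and tw(G) ≤ 2. Conversely, {1, 2, 3} is a clique of size 3, and the vertices of any clique must share a bag in every tree decomposition; so some bag has ≥ 3 vertices and tw(G) ≥ 2. Hence tw(G) = 2 exactly.

Treewidth 2.
Bags: B1 = {1, 2, 3}  B2 = {1, 2, 4}  B3 = {1, 4, 5}
Tree: B1–B2, B2–B3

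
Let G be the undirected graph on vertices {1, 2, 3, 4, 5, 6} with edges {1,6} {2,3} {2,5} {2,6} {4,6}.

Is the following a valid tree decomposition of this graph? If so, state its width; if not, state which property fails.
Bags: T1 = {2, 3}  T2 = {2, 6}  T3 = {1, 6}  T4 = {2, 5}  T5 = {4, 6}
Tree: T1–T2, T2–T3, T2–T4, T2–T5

Yes; width 1.

Checking the three conditions: (i) the bags cover all of {1, 2, 3, 4, 5, 6}; (ii) for each edge, some bag contains both endpoints; (iii) the bags containing any fixed vertex form a subtree. All hold, so the decomposition is valid with width 2 − 1 = 1.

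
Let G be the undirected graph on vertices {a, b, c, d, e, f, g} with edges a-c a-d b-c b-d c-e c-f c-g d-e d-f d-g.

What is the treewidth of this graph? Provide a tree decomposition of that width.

Treewidth 2.
Bags: B1 = {b, c, d}  B2 = {c, d, e}  B3 = {c, d, g}  B4 = {a, c, d}  B5 = {c, d, f}
Tree: B1–B2, B2–B3, B3–B4, B4–B5

Every bag has size at most 3, so the width is 3 − 1 = 2 and tw(G) ≤ 2. The edges d–b–c–e–d form a cycle, so G is not a tree and its treewidth is at least 2. Therefore the treewidth is 2.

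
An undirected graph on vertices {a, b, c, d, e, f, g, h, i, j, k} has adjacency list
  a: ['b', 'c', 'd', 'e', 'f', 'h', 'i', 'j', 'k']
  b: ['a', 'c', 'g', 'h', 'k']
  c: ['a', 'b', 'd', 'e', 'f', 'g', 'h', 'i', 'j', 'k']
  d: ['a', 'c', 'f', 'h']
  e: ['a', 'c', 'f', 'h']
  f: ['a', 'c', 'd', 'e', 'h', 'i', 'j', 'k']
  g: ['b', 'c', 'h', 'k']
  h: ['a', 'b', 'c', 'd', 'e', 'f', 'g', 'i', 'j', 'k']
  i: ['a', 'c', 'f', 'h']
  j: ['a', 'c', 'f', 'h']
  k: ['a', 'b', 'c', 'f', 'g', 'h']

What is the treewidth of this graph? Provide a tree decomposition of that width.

Treewidth 4.
One optimal decomposition is:
Bags: B1 = {a, c, f, h, k}  B2 = {a, b, c, h, k}  B3 = {a, c, d, f, h}  B4 = {a, c, f, h, i}  B5 = {b, c, g, h, k}  B6 = {a, c, e, f, h}  B7 = {a, c, f, h, j}
Tree: B1–B2, B1–B3, B3–B4, B2–B5, B1–B6, B4–B7

Every bag has size at most 5, so the width is 5 − 1 = 4 and tw(G) ≤ 4. On the other hand G contains the 5-clique {b, c, g, h, k}. A clique must lie in a single bag of any decomposition, so no decomposition can have width below 4. Hence tw(G) = 4 exactly.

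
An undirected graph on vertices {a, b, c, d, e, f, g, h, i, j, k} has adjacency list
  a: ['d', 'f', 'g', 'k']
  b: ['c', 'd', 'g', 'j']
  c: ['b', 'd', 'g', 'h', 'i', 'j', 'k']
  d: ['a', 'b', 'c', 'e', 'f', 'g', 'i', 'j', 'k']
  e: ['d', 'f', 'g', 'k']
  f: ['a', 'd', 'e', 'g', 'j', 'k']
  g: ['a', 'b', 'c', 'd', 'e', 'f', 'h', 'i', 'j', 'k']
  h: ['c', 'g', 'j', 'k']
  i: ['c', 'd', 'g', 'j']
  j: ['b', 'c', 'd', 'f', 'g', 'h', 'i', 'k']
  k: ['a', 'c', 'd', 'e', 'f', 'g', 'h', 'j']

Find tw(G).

4

A width-4 tree decomposition is:
Bags: B1 = {b, c, d, g, j}  B2 = {c, d, g, i, j}  B3 = {c, d, g, j, k}  B4 = {d, f, g, j, k}  B5 = {d, e, f, g, k}  B6 = {c, g, h, j, k}  B7 = {a, d, f, g, k}
Tree: B1–B2, B1–B3, B3–B4, B4–B5, B3–B6, B5–B7
The largest bag has 5 vertices, giving width 4; this decomposition certifies tw(G) ≤ 4. Conversely, {c, d, g, j, k} is a clique of size 5, and the vertices of any clique must share a bag in every tree decomposition; so some bag has ≥ 5 vertices and tw(G) ≥ 4. Therefore the treewidth is 4.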